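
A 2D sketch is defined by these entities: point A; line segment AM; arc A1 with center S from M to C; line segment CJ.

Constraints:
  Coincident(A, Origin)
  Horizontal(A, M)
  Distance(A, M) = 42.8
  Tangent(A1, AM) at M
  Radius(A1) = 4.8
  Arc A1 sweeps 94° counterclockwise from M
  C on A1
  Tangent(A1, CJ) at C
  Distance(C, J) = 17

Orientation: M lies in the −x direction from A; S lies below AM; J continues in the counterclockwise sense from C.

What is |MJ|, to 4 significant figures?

22.39

A is at the origin; A and M share the same y with |AM| = 42.8 and M on the −x side, so M = (-42.80, 0.000). Tangency of A1 to AM means the radius SM is perpendicular to AM, so S = M + (0, -4.8) = (-42.80, -4.800). On A1, M sits at bearing 90° from S; a 94° counterclockwise sweep puts C at bearing 184°, so C = S + 4.8·(cos 184°, sin 184°) = (-47.59, -5.135). Tangency of A1 to CJ means the radius SC is perpendicular to CJ, so CJ runs along (−sin 184°, cos 184°); with |CJ| = 17.0, J = (-46.40, -22.09). Then |MJ| = |J − M| = 22.39.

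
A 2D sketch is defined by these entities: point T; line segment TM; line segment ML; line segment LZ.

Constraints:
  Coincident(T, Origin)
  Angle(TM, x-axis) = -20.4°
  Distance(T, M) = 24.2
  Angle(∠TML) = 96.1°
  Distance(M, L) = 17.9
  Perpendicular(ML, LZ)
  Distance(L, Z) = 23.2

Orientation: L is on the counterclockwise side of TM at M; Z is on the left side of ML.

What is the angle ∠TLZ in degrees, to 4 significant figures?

40.39°

T is at the origin; TM runs at -20.4° with length 24.2, so M = 24.2·(cos -20.4°, sin -20.4°) = (22.68, -8.435). ∠TML = 96.1°, so ML runs at -20.4° + (180° − 96.1°) = 63.50° from the x-axis; with |ML| = 17.9, L = M + 17.9·(cos 63.50°, sin 63.50°) = (30.67, 7.584). The perpendicularity gives LZ at right angles to ML; with |LZ| = 23.2 on the left of ML, Z = L + 23.2·(-0.8949, 0.4462) = (9.907, 17.94). Then cos ∠TLZ = LT·LZ / (|LT||LZ|), giving 40.39°.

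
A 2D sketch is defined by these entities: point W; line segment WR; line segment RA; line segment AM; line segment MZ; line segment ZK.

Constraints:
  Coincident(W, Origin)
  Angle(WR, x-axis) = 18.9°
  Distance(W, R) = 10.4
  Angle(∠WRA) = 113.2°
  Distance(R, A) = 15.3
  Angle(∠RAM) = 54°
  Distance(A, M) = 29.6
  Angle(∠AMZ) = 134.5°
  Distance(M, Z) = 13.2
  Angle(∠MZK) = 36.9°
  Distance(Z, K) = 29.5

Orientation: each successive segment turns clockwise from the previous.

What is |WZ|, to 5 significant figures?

19.728

W is at the origin; WR runs at 18.9° with length 10.4, so R = (9.8393, 3.3687). ∠WRA = 113.2° gives RA at -47.900° from the x-axis; with |RA| = 15.3, A = (20.097, -7.9835). ∠RAM = 54.0° gives AM at -173.90° from the x-axis; with |AM| = 29.6, M = (-9.3356, -11.129). ∠AMZ = 134.5° gives MZ at 140.60° from the x-axis; with |MZ| = 13.2, Z = (-19.536, -2.7505). Then |WZ| = |Z − W| = 19.728.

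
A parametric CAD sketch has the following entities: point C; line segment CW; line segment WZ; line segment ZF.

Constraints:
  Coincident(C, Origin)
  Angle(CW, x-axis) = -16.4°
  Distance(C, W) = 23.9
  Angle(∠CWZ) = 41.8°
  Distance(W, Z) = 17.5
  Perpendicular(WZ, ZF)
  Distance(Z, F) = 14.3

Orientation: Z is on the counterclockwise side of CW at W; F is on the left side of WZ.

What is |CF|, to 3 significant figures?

1.66

∠CWZ = 41.8°, so WZ runs at -16.4° + (180° − 41.8°) = 122° from the x-axis; with |WZ| = 17.5, Z = W + 17.5·(cos 122°, sin 122°) = (13.7, 8.13). The perpendicularity gives ZF at right angles to WZ; with |ZF| = 14.3 on the left of WZ, F = Z + 14.3·(-0.850, -0.527) = (1.55, 0.590). Then |CF| = |F − C| = 1.66.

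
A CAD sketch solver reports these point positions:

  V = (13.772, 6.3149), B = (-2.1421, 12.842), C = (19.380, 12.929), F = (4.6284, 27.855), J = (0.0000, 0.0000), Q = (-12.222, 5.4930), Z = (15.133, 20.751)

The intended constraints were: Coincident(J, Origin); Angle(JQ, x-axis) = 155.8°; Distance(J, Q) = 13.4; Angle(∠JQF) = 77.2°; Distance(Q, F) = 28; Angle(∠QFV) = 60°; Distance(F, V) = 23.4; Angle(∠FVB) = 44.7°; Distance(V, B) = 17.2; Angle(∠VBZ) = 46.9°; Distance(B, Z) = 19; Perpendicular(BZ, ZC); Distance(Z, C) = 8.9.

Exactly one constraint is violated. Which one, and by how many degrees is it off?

Perpendicular(BZ, ZC) — off by 3.90°.

J = (0.00, 0.00) ✓; JQ at 155.8° ✓; |JQ| = 13.40 ✓; ∠JQF = 77.20° ✓; |QF| = 28.00 ✓; ∠QFV = 60.00° ✓; |FV| = 23.40 ✓; ∠FVB = 44.70° ✓; |VB| = 17.20 ✓; ∠VBZ = 46.90° ✓; |BZ| = 19.00 ✓; ∠(BZ, ZC) = 86.10° ✗; |ZC| = 8.901 ✓.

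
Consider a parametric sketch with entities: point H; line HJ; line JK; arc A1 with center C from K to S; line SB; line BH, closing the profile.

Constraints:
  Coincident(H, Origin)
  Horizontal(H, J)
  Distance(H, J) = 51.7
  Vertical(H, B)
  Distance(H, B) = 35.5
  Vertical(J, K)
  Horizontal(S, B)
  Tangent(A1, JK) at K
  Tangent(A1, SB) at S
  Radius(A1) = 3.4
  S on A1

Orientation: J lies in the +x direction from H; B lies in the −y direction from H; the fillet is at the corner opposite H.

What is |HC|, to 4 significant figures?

57.99

H is at the origin; H and J share the same y with |HJ| = 51.7 and J on the +x side, so J = (51.70, 0.000). HB is vertical with |HB| = 35.5 and B on the −y side, so B = (0.000, -35.50). The virtual corner opposite H is at (51.70, -35.50). A1 meets JK tangentially, so CK is at right angles to JK and tangency of A1 to SB means the radius CS is perpendicular to SB, with radius 3.4, so the center C sits 3.4 in from both sides at C = (48.30, -32.10). Then |HC| = |C − H| = 57.99.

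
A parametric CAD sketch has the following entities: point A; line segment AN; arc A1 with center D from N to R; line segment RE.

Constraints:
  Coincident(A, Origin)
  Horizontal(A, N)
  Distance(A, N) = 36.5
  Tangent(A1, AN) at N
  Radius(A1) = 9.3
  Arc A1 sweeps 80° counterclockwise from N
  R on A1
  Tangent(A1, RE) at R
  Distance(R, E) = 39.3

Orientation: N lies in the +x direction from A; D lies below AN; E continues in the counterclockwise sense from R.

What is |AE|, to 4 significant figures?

50.72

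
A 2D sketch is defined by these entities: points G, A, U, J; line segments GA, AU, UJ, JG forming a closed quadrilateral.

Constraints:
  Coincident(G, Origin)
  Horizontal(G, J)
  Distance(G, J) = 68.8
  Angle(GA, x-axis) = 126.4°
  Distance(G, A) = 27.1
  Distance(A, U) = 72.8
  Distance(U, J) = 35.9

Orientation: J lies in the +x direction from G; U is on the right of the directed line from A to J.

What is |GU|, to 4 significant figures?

47.26

G is at the origin; GJ is horizontal with |GJ| = 68.8 and J in +x, so J = (68.8, 0). GA runs at 126.4° with |GA| = 27.1, so A = (-16.08, 21.81). U is determined by |AU| = 72.8 and |UJ| = 35.9 together: it lies at the intersection of circle(A, 72.8) and circle(J, 35.9). With |AJ| = 87.64, the foot of the radical line on AJ is 66.70 from A and the perpendicular offset is √(72.8² − 66.70²) = 29.16. Taking the right-of-AJ solution: U = (41.26, -23.03).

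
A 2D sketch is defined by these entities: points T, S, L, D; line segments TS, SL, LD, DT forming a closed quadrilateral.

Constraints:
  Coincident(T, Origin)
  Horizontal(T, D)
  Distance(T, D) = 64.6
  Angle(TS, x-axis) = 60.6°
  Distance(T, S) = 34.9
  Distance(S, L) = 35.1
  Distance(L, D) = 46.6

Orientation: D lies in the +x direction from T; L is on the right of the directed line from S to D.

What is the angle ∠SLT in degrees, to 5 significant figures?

73.813°

Checks: |SL| = 35.10 ✓; |LD| = 46.60 ✓.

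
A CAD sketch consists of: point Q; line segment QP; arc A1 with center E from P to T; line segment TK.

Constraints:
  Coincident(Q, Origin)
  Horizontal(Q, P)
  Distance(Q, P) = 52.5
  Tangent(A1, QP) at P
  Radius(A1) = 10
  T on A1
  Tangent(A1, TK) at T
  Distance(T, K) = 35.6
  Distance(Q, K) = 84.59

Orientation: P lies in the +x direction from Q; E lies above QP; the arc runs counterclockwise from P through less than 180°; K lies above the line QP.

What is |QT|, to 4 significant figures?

62.14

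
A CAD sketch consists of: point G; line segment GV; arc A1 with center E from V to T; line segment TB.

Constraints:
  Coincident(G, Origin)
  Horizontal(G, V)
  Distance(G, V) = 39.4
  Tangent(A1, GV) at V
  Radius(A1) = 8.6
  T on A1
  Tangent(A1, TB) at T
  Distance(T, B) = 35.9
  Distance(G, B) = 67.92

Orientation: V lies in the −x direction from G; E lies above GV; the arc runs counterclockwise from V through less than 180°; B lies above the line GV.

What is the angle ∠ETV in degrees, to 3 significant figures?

27.9°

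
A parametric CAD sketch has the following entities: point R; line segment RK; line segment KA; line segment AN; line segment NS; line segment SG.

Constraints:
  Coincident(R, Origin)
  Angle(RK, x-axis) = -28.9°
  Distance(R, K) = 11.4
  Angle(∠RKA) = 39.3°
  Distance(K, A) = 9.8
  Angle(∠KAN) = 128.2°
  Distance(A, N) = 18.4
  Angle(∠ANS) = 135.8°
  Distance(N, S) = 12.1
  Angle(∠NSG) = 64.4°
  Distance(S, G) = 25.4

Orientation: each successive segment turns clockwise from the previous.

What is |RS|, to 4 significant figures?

22.24

R is at the origin; RK runs at -28.9° with length 11.4, so K = (9.980, -5.509). ∠RKA = 39.3° gives KA at -169.6° from the x-axis; with |KA| = 9.8, A = (0.3413, -7.279). ∠KAN = 128.2° gives AN at 138.6° from the x-axis; with |AN| = 18.4, N = (-13.46, 4.890). ∠ANS = 135.8° gives NS at 94.40° from the x-axis; with |NS| = 12.1, S = (-14.39, 16.95). Then |RS| = |S − R| = 22.24.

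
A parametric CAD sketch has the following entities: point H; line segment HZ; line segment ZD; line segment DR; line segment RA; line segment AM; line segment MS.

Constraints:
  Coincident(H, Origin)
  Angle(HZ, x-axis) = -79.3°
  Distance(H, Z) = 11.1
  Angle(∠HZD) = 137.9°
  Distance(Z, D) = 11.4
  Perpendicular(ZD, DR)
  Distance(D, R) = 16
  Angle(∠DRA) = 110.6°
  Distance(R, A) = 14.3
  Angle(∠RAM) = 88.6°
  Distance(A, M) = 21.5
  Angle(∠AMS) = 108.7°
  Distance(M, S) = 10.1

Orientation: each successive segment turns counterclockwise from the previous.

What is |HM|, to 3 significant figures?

6.76

H is at the origin; HZ runs at -79.3° with length 11.1, so Z = (2.06, -10.9). ∠HZD = 137.9° gives ZD at -37.2° from the x-axis; with |ZD| = 11.4, D = (11.1, -17.8). ZD ⟂ DR, so DR runs at 52.8°; with |DR| = 16.0, R = (20.8, -5.05). ∠DRA = 110.6° gives RA at 122° from the x-axis; with |RA| = 14.3, A = (13.2, 7.05). ∠RAM = 88.6° gives AM at -146° from the x-axis; with |AM| = 21.5, M = (-4.71, -4.85). Then |HM| = |M − H| = 6.76.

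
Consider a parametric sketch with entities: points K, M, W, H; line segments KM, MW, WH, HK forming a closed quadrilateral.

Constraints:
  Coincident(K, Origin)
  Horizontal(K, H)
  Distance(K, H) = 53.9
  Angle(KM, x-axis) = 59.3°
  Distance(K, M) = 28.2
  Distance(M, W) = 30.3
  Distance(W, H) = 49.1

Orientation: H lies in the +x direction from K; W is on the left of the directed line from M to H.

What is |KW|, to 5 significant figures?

58.043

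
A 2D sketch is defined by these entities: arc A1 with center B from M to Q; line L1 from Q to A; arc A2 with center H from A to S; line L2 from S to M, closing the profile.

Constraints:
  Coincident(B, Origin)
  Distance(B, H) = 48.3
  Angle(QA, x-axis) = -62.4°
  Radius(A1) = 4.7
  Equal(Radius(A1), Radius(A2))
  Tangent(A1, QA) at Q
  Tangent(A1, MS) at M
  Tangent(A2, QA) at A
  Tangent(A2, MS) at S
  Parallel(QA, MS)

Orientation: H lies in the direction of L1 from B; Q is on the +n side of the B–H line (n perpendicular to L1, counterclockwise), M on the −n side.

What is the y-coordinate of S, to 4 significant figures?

-44.98

Tangency of A1 to both parallel lines with radius 4.7 puts Q and M at B ± 4.7·n: Q = (4.165, 2.177), M = (-4.165, -2.177). Equal radii place A and S the same way about H: A = H + 4.7·n = (26.54, -40.63), S = H − 4.7·n = (18.21, -44.98). So S.y = -44.98.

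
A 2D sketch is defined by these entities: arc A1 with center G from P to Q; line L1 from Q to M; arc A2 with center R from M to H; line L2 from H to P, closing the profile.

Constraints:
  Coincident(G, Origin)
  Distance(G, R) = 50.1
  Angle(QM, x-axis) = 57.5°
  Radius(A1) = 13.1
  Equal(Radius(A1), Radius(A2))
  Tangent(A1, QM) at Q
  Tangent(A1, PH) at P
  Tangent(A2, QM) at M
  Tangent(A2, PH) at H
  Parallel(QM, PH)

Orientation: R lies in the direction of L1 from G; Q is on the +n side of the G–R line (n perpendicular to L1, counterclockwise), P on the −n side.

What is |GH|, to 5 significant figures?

51.784

The slot axis is L1's direction at 57.5°, so u = (cos 57.5°, sin 57.5°) = (0.53730, 0.84339) and n = (−sin 57.5°, cos 57.5°) = (-0.84339, 0.53730). G is at the origin and R lies 50.1 along u from G, so R = 50.1·u = (26.919, 42.254). Tangency of A1 to both parallel lines with radius 13.1 puts Q and P at G ± 13.1·n: Q = (-11.048, 7.0386), P = (11.048, -7.0386). Equal radii place M and H the same way about R: M = R + 13.1·n = (15.870, 49.293), H = R − 13.1·n = (37.967, 35.215). Then |GH| = |H − G| = 51.784.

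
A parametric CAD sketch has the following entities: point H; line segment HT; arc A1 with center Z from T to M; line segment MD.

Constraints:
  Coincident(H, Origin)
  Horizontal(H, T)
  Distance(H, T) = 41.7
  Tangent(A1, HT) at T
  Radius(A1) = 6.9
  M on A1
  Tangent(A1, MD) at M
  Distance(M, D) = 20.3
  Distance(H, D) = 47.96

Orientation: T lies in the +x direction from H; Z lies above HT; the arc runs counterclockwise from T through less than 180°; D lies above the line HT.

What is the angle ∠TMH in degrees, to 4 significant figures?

46.46°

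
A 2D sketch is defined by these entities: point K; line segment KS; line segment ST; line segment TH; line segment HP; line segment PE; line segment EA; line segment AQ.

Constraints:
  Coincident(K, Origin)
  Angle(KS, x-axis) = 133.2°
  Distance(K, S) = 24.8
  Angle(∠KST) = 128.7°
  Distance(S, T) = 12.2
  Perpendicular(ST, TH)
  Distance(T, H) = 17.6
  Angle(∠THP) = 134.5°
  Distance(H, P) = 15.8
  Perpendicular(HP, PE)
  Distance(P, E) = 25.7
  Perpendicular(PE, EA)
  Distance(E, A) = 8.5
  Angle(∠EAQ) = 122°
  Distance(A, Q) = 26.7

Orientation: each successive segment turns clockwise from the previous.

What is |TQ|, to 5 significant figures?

10.967

The perpendicularity gives EA at right angles to PE, so EA runs at 126.40°; with |EA| = 8.5, A = (-14.187, 6.5503). ∠EAQ = 122.0° gives AQ at 68.400° from the x-axis; with |AQ| = 26.7, Q = (-4.3582, 31.375). Then |TQ| = |Q − T| = 10.967.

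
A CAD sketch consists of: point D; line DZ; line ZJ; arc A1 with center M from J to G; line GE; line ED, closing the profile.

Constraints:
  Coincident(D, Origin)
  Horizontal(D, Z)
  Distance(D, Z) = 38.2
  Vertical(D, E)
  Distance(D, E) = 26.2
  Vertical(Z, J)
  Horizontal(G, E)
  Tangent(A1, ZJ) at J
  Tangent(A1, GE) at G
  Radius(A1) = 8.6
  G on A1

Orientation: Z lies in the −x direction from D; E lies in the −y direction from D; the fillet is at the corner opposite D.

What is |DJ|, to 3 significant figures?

42.1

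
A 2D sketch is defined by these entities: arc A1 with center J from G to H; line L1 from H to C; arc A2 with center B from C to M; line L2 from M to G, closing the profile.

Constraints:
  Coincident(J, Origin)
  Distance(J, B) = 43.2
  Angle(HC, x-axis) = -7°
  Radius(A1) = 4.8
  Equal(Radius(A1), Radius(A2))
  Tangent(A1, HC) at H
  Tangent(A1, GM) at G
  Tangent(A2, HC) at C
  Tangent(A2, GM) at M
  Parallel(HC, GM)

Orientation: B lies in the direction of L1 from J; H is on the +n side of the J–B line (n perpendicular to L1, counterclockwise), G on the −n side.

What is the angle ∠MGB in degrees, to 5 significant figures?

6.3402°

The slot axis is L1's direction at -7.0°, so u = (cos -7.0°, sin -7.0°) = (0.99255, -0.12187) and n = (−sin -7.0°, cos -7.0°) = (0.12187, 0.99255). J is at the origin and B lies 43.2 along u from J, so B = 43.2·u = (42.878, -5.2648). Tangency of A1 to both parallel lines with radius 4.8 puts H and G at J ± 4.8·n: H = (0.58497, 4.7642), G = (-0.58497, -4.7642). Equal radii place C and M the same way about B: C = B + 4.8·n = (43.463, -0.50053), M = B − 4.8·n = (42.293, -10.029). Then cos ∠MGB = GM·GB / (|GM||GB|), giving 6.3402°.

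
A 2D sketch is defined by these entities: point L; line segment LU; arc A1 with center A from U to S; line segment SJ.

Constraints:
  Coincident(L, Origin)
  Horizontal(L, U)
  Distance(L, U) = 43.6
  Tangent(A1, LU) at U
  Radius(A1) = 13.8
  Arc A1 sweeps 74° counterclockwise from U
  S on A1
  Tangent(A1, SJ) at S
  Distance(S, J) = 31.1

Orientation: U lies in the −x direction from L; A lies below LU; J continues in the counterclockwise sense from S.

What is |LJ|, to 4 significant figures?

76.64

On A1, U sits at bearing 90° from A; a 74° counterclockwise sweep puts S at bearing 164°, so S = A + 13.8·(cos 164°, sin 164°) = (-56.87, -9.996). A1 meets SJ tangentially, so AS is at right angles to SJ, so SJ runs along (−sin 164°, cos 164°); with |SJ| = 31.1, J = (-65.44, -39.89). Then |LJ| = |J − L| = 76.64.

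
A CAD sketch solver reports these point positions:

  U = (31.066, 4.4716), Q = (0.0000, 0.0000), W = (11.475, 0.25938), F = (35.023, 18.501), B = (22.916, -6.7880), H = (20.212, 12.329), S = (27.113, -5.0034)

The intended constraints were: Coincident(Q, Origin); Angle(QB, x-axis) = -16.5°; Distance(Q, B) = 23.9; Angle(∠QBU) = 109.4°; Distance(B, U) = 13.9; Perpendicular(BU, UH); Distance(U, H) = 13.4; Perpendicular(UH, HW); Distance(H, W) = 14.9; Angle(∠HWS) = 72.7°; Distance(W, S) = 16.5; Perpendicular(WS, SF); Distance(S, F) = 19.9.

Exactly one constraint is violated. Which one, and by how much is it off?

Distance(S, F) = 19.9 — off by 4.90.

Q = (0.00, 0.00) ✓; QB at -16.50° ✓; |QB| = 23.90 ✓; ∠QBU = 109.4° ✓; |BU| = 13.90 ✓; ∠(BU, UH) = 90.00° ✓; |UH| = 13.40 ✓; ∠(UH, HW) = 90.00° ✓; |HW| = 14.90 ✓; ∠HWS = 72.70° ✓; |WS| = 16.50 ✓; ∠(WS, SF) = 90.00° ✓; |SF| = 24.80 ✗.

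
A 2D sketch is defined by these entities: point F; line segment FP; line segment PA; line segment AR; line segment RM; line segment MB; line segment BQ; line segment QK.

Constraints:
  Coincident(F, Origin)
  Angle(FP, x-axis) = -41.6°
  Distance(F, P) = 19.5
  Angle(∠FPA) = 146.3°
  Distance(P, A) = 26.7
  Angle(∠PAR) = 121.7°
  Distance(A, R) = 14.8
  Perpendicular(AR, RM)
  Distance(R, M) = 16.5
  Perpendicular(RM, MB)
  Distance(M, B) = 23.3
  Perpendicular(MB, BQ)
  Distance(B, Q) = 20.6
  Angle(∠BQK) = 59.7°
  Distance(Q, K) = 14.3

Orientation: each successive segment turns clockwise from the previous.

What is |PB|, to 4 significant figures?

8.320

F is at the origin; FP runs at -41.6° with length 19.5, so P = (14.58, -12.95). ∠FPA = 146.3° gives PA at -75.30° from the x-axis; with |PA| = 26.7, A = (21.36, -38.77). ∠PAR = 121.7° gives AR at -133.6° from the x-axis; with |AR| = 14.8, R = (11.15, -49.49). AR ⟂ RM, so RM runs at 136.4°; with |RM| = 16.5, M = (-0.7978, -38.11). RM ⟂ MB, so MB runs at 46.40°; with |MB| = 23.3, B = (15.27, -21.24). Then |PB| = |B − P| = 8.320.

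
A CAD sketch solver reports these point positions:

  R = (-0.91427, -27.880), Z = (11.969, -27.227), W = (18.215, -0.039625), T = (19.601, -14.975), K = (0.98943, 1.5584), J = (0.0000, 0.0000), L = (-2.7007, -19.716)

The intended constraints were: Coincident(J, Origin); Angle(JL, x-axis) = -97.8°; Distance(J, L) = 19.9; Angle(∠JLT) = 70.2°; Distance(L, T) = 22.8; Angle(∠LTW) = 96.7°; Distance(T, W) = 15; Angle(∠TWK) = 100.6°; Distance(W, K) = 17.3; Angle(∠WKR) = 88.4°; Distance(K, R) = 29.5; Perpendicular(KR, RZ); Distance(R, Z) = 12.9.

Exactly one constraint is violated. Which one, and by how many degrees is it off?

Perpendicular(KR, RZ) — off by 6.60°.

J = (0.00, 0.00) ✓; JL at -97.80° ✓; |JL| = 19.90 ✓; ∠JLT = 70.20° ✓; |LT| = 22.80 ✓; ∠LTW = 96.70° ✓; |TW| = 15.00 ✓; ∠TWK = 100.6° ✓; |WK| = 17.30 ✓; ∠WKR = 88.40° ✓; |KR| = 29.50 ✓; ∠(KR, RZ) = 96.60° ✗; |RZ| = 12.90 ✓.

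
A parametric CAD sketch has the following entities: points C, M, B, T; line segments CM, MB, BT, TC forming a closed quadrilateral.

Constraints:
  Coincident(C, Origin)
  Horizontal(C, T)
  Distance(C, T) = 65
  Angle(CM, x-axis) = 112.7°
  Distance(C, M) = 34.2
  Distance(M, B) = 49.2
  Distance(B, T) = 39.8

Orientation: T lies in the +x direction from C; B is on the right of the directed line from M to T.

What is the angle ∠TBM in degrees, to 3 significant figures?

142°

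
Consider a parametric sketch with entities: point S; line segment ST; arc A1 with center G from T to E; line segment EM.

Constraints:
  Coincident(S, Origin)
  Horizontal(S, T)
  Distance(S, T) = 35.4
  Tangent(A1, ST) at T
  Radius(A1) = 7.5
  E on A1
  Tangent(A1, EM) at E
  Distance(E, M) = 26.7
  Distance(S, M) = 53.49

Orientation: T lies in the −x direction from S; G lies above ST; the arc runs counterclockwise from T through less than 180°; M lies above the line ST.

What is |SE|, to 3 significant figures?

30.7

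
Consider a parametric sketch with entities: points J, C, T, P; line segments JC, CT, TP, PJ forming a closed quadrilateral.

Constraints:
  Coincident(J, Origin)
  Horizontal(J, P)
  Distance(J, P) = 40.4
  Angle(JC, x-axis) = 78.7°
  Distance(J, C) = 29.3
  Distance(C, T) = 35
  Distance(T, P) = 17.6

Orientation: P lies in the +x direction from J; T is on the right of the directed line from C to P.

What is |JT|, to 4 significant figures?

22.96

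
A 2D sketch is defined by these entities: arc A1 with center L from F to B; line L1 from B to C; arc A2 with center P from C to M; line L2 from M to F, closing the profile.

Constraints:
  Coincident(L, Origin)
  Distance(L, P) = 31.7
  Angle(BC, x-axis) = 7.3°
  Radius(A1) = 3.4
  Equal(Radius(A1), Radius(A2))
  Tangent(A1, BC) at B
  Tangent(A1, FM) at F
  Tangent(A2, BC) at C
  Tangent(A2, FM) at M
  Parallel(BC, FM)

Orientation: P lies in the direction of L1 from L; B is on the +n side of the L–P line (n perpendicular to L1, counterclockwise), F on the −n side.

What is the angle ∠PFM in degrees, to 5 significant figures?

6.1219°

Tangency of A1 to both parallel lines with radius 3.4 puts B and F at L ± 3.4·n: B = (-0.43202, 3.3724), F = (0.43202, -3.3724). Equal radii place C and M the same way about P: C = P + 3.4·n = (31.011, 7.4004), M = P − 3.4·n = (31.875, 0.65551). Then cos ∠PFM = FP·FM / (|FP||FM|), giving 6.1219°.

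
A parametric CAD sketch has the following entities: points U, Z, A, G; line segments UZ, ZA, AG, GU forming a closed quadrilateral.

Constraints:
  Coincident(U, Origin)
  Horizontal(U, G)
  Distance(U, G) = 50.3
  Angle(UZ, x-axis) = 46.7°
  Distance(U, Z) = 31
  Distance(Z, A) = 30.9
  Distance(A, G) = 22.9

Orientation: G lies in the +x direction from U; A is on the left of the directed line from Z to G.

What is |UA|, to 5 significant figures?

56.935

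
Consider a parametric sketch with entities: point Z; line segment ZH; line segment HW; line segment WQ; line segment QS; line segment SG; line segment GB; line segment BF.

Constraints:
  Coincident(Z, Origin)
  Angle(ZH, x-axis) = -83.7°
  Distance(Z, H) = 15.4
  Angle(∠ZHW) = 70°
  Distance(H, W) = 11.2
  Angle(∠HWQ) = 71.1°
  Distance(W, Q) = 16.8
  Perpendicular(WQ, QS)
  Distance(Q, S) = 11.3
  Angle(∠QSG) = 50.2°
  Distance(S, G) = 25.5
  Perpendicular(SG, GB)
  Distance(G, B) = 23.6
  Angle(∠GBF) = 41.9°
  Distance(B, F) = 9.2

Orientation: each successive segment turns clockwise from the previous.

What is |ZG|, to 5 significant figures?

19.341

Z is at the origin; ZH runs at -83.7° with length 15.4, so H = (1.6899, -15.307). ∠ZHW = 70.0° gives HW at 166.30° from the x-axis; with |HW| = 11.2, W = (-9.1914, -12.654). ∠HWQ = 71.1° gives WQ at 57.400° from the x-axis; with |WQ| = 16.8, Q = (-0.14009, 1.4988). WQ is perpendicular to QS, so QS runs at -32.600°; with |QS| = 11.3, S = (9.3796, -4.5893). ∠QSG = 50.2° gives SG at -162.40° from the x-axis; with |SG| = 25.5, G = (-14.927, -12.300). Then |ZG| = |G − Z| = 19.341.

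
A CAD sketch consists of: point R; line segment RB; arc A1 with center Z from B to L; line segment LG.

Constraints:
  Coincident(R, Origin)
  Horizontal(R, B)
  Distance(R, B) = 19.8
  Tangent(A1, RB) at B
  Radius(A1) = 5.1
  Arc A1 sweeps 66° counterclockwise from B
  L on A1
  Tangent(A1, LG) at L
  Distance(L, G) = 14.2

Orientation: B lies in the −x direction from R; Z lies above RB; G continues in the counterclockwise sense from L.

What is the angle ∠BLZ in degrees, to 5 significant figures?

57.000°

R is at the origin; R and B share the same y with |RB| = 19.8 and B on the −x side, so B = (-19.800, 0.0000). Tangency of A1 to RB means the radius ZB is perpendicular to RB, so Z = B + (0, 5.1) = (-19.800, 5.1000). On A1, B sits at bearing -90° from Z; a 66° counterclockwise sweep puts L at bearing -24°, so L = Z + 5.1·(cos -24°, sin -24°) = (-15.141, 3.0256). Then cos ∠BLZ = LB·LZ / (|LB||LZ|), giving 57.000°.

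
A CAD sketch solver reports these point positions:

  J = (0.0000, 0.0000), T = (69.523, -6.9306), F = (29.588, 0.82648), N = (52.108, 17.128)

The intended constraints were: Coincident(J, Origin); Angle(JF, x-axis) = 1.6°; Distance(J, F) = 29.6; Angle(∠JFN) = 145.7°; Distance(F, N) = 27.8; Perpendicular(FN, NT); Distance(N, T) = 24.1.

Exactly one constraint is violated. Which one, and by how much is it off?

Distance(N, T) = 24.1 — off by 5.60.

J = (0.00, 0.00) ✓; JF at 1.600° ✓; |JF| = 29.60 ✓; ∠JFN = 145.7° ✓; |FN| = 27.80 ✓; ∠(FN, NT) = 90.00° ✓; |NT| = 29.70 ✗.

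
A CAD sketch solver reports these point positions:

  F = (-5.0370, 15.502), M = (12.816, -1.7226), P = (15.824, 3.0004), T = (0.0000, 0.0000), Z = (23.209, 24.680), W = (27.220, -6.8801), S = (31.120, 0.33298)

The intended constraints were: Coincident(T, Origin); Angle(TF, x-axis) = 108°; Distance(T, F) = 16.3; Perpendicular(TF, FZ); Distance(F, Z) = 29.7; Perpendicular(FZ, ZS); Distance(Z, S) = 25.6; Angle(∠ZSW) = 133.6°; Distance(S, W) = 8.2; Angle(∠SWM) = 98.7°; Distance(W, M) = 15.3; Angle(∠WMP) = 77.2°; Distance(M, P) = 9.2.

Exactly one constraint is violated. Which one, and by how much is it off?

Distance(M, P) = 9.2 — off by 3.60.

T = (0.00, 0.00) ✓; TF at 108.0° ✓; |TF| = 16.30 ✓; ∠(TF, FZ) = 90.00° ✓; |FZ| = 29.70 ✓; ∠(FZ, ZS) = 90.00° ✓; |ZS| = 25.60 ✓; ∠ZSW = 133.6° ✓; |SW| = 8.200 ✓; ∠SWM = 98.70° ✓; |WM| = 15.30 ✓; ∠WMP = 77.21° ✓; |MP| = 5.600 ✗.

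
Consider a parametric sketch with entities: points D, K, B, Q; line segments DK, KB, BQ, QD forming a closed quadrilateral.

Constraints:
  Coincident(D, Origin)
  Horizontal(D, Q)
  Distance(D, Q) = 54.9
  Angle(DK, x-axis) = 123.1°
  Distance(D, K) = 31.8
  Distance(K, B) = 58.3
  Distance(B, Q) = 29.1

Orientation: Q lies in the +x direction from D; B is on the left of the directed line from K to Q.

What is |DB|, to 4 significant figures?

48.23

D is at the origin; DQ is horizontal with |DQ| = 54.9 and Q in +x, so Q = (54.9, 0). DK runs at 123.1° with |DK| = 31.8, so K = (-17.37, 26.64). B is determined by |KB| = 58.3 and |BQ| = 29.1 together: it lies at the intersection of circle(K, 58.3) and circle(Q, 29.1). With |KQ| = 77.02, the foot of the radical line on KQ is 55.08 from K and the perpendicular offset is √(58.3² − 55.08²) = 19.11. Taking the left-of-KQ solution: B = (40.92, 25.52).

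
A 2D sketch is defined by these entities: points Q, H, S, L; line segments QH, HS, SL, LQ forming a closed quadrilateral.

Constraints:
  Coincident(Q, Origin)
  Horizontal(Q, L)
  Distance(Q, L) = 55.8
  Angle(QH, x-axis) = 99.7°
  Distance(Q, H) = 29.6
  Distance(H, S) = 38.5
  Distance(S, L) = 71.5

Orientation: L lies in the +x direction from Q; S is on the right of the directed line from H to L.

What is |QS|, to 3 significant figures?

17.2

Checks: |HS| = 38.50 ✓; |SL| = 71.50 ✓.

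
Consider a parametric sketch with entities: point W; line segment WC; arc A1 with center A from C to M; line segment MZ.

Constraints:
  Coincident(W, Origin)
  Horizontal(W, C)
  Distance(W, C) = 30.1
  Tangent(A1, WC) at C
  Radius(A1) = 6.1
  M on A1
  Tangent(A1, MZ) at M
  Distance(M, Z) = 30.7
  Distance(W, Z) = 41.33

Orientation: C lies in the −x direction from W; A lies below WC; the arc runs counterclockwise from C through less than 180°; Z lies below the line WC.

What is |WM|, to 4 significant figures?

36.57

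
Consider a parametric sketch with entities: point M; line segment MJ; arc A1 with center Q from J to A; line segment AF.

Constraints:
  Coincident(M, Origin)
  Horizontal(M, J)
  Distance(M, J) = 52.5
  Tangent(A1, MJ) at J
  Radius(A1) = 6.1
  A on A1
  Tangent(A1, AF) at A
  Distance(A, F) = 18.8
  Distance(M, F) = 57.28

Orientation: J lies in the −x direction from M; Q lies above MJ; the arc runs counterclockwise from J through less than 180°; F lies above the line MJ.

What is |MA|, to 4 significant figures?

47.19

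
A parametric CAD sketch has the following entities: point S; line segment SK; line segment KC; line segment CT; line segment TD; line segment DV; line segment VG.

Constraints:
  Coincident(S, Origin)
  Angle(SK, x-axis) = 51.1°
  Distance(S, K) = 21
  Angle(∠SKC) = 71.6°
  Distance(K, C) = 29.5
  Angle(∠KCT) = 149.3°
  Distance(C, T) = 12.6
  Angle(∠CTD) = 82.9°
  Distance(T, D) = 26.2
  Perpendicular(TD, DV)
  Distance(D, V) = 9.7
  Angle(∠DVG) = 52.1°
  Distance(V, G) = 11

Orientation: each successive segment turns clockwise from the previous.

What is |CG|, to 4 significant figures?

18.61

TD ⟂ DV, so DV runs at 84.90°; with |DV| = 9.7, V = (4.330, -9.083). ∠DVG = 52.1° gives VG at -43.00° from the x-axis; with |VG| = 11.0, G = (12.37, -16.59). Then |CG| = |G − C| = 18.61.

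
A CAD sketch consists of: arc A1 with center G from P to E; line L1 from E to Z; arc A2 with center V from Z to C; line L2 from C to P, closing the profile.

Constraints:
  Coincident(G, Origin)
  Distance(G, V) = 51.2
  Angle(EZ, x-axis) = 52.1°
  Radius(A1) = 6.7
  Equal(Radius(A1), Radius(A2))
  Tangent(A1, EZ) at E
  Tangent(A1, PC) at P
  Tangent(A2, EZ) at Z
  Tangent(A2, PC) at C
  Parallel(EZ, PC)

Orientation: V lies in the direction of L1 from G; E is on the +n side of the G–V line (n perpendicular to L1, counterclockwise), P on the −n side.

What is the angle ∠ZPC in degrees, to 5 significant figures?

14.666°

The slot axis is L1's direction at 52.1°, so u = (cos 52.1°, sin 52.1°) = (0.61429, 0.78908) and n = (−sin 52.1°, cos 52.1°) = (-0.78908, 0.61429). G is at the origin and V lies 51.2 along u from G, so V = 51.2·u = (31.451, 40.401). Tangency of A1 to both parallel lines with radius 6.7 puts E and P at G ± 6.7·n: E = (-5.2869, 4.1157), P = (5.2869, -4.1157). Equal radii place Z and C the same way about V: Z = V + 6.7·n = (26.165, 44.517), C = V − 6.7·n = (36.738, 36.285). Then cos ∠ZPC = PZ·PC / (|PZ||PC|), giving 14.666°.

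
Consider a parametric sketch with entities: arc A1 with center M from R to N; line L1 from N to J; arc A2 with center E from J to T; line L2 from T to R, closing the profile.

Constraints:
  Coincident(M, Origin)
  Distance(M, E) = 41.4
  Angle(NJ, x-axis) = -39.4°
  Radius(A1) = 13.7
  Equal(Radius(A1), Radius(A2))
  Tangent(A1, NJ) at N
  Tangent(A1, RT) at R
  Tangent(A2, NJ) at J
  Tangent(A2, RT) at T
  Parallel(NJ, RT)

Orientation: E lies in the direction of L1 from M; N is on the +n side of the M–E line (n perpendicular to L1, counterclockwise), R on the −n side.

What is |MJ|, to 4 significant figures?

43.61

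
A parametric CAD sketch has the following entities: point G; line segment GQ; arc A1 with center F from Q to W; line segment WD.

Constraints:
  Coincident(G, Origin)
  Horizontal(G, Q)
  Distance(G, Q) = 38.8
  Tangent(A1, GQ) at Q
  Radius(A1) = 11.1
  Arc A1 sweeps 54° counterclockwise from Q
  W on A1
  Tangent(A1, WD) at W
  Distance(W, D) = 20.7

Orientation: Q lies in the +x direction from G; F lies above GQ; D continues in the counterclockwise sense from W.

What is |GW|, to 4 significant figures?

48.00

The tangent condition forces FQ to be normal to GQ, so F = Q + (0, 11.1) = (38.80, 11.10). On A1, Q sits at bearing -90° from F; a 54° counterclockwise sweep puts W at bearing -36°, so W = F + 11.1·(cos -36°, sin -36°) = (47.78, 4.576). Then |GW| = |W − G| = 48.00.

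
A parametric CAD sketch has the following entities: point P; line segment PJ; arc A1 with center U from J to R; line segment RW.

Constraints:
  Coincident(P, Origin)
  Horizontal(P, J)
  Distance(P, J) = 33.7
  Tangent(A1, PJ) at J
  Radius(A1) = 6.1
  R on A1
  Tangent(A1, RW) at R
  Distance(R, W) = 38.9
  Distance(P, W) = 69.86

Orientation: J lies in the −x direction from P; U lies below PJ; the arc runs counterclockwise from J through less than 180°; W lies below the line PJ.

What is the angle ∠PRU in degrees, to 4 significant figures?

37.92°

Checks: |UJ| = 6.100 ✓; |UR| = 6.100 ✓; ∠(UR, RW) = 90.00° ✓; |RW| = 38.90 ✓; |PW| = 69.86 ✓.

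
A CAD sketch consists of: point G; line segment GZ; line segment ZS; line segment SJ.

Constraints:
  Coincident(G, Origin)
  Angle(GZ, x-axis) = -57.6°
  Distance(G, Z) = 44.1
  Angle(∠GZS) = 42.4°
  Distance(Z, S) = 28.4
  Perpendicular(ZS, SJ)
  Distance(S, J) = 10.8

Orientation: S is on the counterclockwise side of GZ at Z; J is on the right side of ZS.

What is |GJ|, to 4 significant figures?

40.75

∠GZS = 42.4°, so ZS runs at -57.6° + (180° − 42.4°) = 80.00° from the x-axis; with |ZS| = 28.4, S = Z + 28.4·(cos 80.00°, sin 80.00°) = (28.56, -9.266). ZS ⟂ SJ; with |SJ| = 10.8 on the right of ZS, J = S + 10.8·(0.9848, -0.1736) = (39.20, -11.14). Then |GJ| = |J − G| = 40.75.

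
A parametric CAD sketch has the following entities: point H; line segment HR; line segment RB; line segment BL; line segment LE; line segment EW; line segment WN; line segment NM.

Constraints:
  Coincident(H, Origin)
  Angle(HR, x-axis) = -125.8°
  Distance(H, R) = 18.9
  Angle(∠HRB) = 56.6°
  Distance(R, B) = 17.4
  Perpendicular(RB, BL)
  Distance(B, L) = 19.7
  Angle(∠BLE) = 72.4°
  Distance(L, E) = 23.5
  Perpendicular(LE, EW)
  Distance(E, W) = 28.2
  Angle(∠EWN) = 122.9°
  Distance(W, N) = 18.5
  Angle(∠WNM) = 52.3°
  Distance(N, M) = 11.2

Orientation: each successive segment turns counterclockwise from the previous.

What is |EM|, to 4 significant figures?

30.77

∠EWN = 122.9° gives WN at -17.70° from the x-axis; with |WN| = 18.5, N = (9.494, -35.37). ∠WNM = 52.3° gives NM at 110.0° from the x-axis; with |NM| = 11.2, M = (5.663, -24.85). Then |EM| = |M − E| = 30.77.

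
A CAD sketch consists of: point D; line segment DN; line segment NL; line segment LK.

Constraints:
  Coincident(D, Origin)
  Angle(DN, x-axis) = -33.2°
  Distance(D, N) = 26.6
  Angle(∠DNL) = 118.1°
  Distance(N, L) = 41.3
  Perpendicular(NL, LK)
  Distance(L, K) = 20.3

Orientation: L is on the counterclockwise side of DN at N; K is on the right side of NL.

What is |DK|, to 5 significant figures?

69.375

∠DNL = 118.1°, so NL runs at -33.2° + (180° − 118.1°) = 28.700° from the x-axis; with |NL| = 41.3, L = N + 41.3·(cos 28.700°, sin 28.700°) = (58.484, 5.2680). NL ⟂ LK; with |LK| = 20.3 on the right of NL, K = L + 20.3·(0.48022, -0.87715) = (68.233, -12.538). Then |DK| = |K − D| = 69.375.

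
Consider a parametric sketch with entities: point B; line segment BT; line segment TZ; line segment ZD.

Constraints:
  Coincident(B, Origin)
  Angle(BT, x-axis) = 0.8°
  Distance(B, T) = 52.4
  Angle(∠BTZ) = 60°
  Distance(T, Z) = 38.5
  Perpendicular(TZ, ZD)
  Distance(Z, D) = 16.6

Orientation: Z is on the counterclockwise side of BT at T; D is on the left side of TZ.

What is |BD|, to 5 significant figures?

31.298

∠BTZ = 60.0°, so TZ runs at 0.8° + (180° − 60.0°) = 120.80° from the x-axis; with |TZ| = 38.5, Z = T + 38.5·(cos 120.80°, sin 120.80°) = (32.681, 33.802). The perpendicularity gives ZD at right angles to TZ; with |ZD| = 16.6 on the left of TZ, D = Z + 16.6·(-0.85896, -0.51204) = (18.423, 25.302). Then |BD| = |D − B| = 31.298.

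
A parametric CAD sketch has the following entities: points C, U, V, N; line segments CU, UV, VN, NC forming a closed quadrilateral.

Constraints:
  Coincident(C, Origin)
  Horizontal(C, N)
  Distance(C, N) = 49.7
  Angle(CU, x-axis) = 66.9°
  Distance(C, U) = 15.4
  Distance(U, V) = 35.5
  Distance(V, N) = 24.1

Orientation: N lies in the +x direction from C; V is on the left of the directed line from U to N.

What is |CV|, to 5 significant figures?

46.323

C is at the origin; C and N share the same y with |CN| = 49.7 and N in +x, so N = (49.7, 0). CU runs at 66.9° with |CU| = 15.4, so U = (6.0420, 14.165). V is determined by |UV| = 35.5 and |VN| = 24.1 together: it lies at the intersection of circle(U, 35.5) and circle(N, 24.1). With |UN| = 45.899, the foot of the radical line on UN is 30.351 from U and the perpendicular offset is √(35.5² − 30.351²) = 18.414. Taking the left-of-UN solution: V = (40.594, 22.314).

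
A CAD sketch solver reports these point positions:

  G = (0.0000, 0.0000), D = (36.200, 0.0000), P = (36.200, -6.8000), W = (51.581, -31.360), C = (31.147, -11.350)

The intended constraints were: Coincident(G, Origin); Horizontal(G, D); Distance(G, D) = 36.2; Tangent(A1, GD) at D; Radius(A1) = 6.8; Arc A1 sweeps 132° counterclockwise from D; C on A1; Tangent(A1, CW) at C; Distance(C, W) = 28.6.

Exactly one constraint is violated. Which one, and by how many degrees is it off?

Tangent(A1, CW) at C — off by 3.60°.

G = (0.00, 0.00) ✓; G.y = 0.00, D.y = 0.00 ✓; |GD| = 36.20 ✓; ∠(PD, DG) = 90.00° ✓; |PD| = 6.800 ✓; bearing(P→C) − bearing(P→D) = 132.0° ✓; |PC| = 6.800 ✓; ∠(PC, CW) = 86.40° ✗; |CW| = 28.60 ✓.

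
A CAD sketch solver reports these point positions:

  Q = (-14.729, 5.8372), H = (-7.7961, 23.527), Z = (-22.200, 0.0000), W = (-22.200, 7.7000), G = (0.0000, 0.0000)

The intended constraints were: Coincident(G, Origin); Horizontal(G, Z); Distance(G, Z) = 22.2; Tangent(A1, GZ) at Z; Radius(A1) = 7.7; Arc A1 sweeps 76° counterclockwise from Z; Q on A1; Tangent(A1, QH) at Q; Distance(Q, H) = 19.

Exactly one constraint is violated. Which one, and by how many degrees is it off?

Tangent(A1, QH) at Q — off by 7.40°.

G = (0.00, 0.00) ✓; G.y = 0.00, Z.y = 0.00 ✓; |GZ| = 22.20 ✓; ∠(WZ, ZG) = 90.00° ✓; |WZ| = 7.700 ✓; bearing(W→Q) − bearing(W→Z) = 76.00° ✓; |WQ| = 7.700 ✓; ∠(WQ, QH) = 97.40° ✗; |QH| = 19.00 ✓.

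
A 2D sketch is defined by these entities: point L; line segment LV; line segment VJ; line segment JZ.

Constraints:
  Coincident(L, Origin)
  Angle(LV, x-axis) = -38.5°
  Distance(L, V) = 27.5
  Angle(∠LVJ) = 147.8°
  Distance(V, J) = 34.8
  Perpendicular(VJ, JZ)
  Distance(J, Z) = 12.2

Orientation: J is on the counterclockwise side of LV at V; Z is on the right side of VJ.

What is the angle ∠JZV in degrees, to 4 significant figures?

70.68°

∠LVJ = 147.8°, so VJ runs at -38.5° + (180° − 147.8°) = -6.300° from the x-axis; with |VJ| = 34.8, J = V + 34.8·(cos -6.300°, sin -6.300°) = (56.11, -20.94). VJ ⟂ JZ; with |JZ| = 12.2 on the right of VJ, Z = J + 12.2·(-0.1097, -0.9940) = (54.77, -33.06). Then cos ∠JZV = ZJ·ZV / (|ZJ||ZV|), giving 70.68°.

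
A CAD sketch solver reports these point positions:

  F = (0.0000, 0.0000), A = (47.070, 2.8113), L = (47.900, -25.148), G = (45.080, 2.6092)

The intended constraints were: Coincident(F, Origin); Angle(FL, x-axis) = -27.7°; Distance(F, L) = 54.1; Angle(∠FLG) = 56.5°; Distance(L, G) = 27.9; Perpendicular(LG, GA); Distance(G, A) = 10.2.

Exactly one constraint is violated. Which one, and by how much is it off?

Distance(G, A) = 10.2 — off by 8.20.

F = (0.00, 0.00) ✓; FL at -27.70° ✓; |FL| = 54.10 ✓; ∠FLG = 56.50° ✓; |LG| = 27.90 ✓; ∠(LG, GA) = 90.00° ✓; |GA| = 2.000 ✗.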